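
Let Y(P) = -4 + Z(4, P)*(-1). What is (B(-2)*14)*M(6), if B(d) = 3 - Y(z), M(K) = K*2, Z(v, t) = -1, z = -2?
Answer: 1008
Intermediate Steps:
M(K) = 2*K
Y(P) = -3 (Y(P) = -4 - 1*(-1) = -4 + 1 = -3)
B(d) = 6 (B(d) = 3 - 1*(-3) = 3 + 3 = 6)
(B(-2)*14)*M(6) = (6*14)*(2*6) = 84*12 = 1008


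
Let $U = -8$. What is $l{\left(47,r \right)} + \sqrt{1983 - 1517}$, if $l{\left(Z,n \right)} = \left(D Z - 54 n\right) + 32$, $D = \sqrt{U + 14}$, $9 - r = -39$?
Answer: $-2560 + \sqrt{466} + 47 \sqrt{6} \approx -2423.3$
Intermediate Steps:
$r = 48$ ($r = 9 - -39 = 9 + 39 = 48$)
$D = \sqrt{6}$ ($D = \sqrt{-8 + 14} = \sqrt{6} \approx 2.4495$)
$l{\left(Z,n \right)} = 32 - 54 n + Z \sqrt{6}$ ($l{\left(Z,n \right)} = \left(\sqrt{6} Z - 54 n\right) + 32 = \left(Z \sqrt{6} - 54 n\right) + 32 = \left(- 54 n + Z \sqrt{6}\right) + 32 = 32 - 54 n + Z \sqrt{6}$)
$l{\left(47,r \right)} + \sqrt{1983 - 1517} = \left(32 - 2592 + 47 \sqrt{6}\right) + \sqrt{1983 - 1517} = \left(32 - 2592 + 47 \sqrt{6}\right) + \sqrt{466} = \left(-2560 + 47 \sqrt{6}\right) + \sqrt{466} = -2560 + \sqrt{466} + 47 \sqrt{6}$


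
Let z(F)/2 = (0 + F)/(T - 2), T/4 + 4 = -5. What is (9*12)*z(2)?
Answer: -216/19 ≈ -11.368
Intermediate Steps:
T = -36 (T = -16 + 4*(-5) = -16 - 20 = -36)
z(F) = -F/19 (z(F) = 2*((0 + F)/(-36 - 2)) = 2*(F/(-38)) = 2*(F*(-1/38)) = 2*(-F/38) = -F/19)
(9*12)*z(2) = (9*12)*(-1/19*2) = 108*(-2/19) = -216/19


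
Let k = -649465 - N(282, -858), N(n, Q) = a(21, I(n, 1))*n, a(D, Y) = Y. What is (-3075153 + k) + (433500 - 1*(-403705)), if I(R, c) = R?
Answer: -2966937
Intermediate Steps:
N(n, Q) = n**2 (N(n, Q) = n*n = n**2)
k = -728989 (k = -649465 - 1*282**2 = -649465 - 1*79524 = -649465 - 79524 = -728989)
(-3075153 + k) + (433500 - 1*(-403705)) = (-3075153 - 728989) + (433500 - 1*(-403705)) = -3804142 + (433500 + 403705) = -3804142 + 837205 = -2966937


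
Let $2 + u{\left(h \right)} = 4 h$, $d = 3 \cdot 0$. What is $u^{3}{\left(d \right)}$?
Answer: $-8$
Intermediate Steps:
$d = 0$
$u{\left(h \right)} = -2 + 4 h$
$u^{3}{\left(d \right)} = \left(-2 + 4 \cdot 0\right)^{3} = \left(-2 + 0\right)^{3} = \left(-2\right)^{3} = -8$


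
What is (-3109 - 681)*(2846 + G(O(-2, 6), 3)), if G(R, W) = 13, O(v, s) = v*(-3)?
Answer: -10835610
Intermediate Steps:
O(v, s) = -3*v
(-3109 - 681)*(2846 + G(O(-2, 6), 3)) = (-3109 - 681)*(2846 + 13) = -3790*2859 = -10835610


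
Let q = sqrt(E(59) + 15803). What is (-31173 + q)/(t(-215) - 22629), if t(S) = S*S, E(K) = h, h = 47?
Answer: -31173/23596 + 5*sqrt(634)/23596 ≈ -1.3158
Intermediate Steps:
E(K) = 47
t(S) = S**2
q = 5*sqrt(634) (q = sqrt(47 + 15803) = sqrt(15850) = 5*sqrt(634) ≈ 125.90)
(-31173 + q)/(t(-215) - 22629) = (-31173 + 5*sqrt(634))/((-215)**2 - 22629) = (-31173 + 5*sqrt(634))/(46225 - 22629) = (-31173 + 5*sqrt(634))/23596 = (-31173 + 5*sqrt(634))*(1/23596) = -31173/23596 + 5*sqrt(634)/23596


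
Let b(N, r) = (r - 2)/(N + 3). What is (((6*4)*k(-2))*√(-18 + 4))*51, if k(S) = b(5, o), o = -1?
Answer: -459*I*√14 ≈ -1717.4*I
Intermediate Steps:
b(N, r) = (-2 + r)/(3 + N)
k(S) = -3/8 (k(S) = (-2 - 1)/(3 + 5) = -3/8)
(((6*4)*k(-2))*√(-18 + 4))*51 = (((6*4)*(-3/8))*√(-18 + 4))*51 = ((24*(-3/8))*√(-14))*51 = -9*I*√14*51 = -459*I*√14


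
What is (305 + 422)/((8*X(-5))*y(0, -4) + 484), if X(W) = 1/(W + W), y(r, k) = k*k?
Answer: 3635/2356 ≈ 1.5429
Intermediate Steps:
y(r, k) = k²
X(W) = 1/(2*W)
(305 + 422)/((8*X(-5))*y(0, -4) + 484) = (305 + 422)/((8*((½)/(-5)))*(-4)² + 484) = 727/((8*((½)*(-⅕)))*16 + 484) = 727/((8*(-⅒))*16 + 484) = 727/(-⅘*16 + 484) = 727/(-64/5 + 484) = 727/(2356/5) = 727*(5/2356) = 3635/2356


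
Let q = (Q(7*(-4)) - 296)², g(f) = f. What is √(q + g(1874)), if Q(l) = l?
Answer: 5*√4274 ≈ 326.88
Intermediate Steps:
q = 104976 (q = (7*(-4) - 296)² = (-28 - 296)² = (-324)² = 104976)
√(q + g(1874)) = √(104976 + 1874) = √106850 = 5*√4274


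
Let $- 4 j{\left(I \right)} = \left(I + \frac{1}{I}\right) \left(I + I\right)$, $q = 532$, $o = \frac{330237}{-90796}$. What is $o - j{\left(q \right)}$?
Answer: $\frac{12848438713}{90796} \approx 1.4151 \cdot 10^{5}$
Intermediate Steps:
$o = - \frac{330237}{90796}$ ($o = 330237 \left(- \frac{1}{90796}\right) = - \frac{330237}{90796} \approx -3.6371$)
$j{\left(I \right)} = - \frac{I \left(I + \frac{1}{I}\right)}{2}$ ($j{\left(I \right)} = - \frac{\left(I + \frac{1}{I}\right) \left(I + I\right)}{4} = - \frac{\left(I + \frac{1}{I}\right) 2 I}{4} = - \frac{2 I \left(I + \frac{1}{I}\right)}{4} = - \frac{I \left(I + \frac{1}{I}\right)}{2}$)
$o - j{\left(q \right)} = - \frac{330237}{90796} - \left(- \frac{1}{2} - \frac{532^{2}}{2}\right) = - \frac{330237}{90796} - \left(- \frac{1}{2} - 141512\right) = - \frac{330237}{90796} - - \frac{283025}{2} = - \frac{330237}{90796} + \frac{283025}{2} = \frac{12848438713}{90796}$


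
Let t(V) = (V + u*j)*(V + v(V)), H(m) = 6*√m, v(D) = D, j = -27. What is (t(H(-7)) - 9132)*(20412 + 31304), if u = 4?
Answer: -498335376 - 67023936*I*√7 ≈ -4.9834e+8 - 1.7733e+8*I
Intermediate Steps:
t(V) = 2*V*(-108 + V) (t(V) = (V + 4*(-27))*(V + V) = (V - 108)*(2*V) = (-108 + V)*(2*V) = 2*V*(-108 + V))
(t(H(-7)) - 9132)*(20412 + 31304) = (2*(6*√(-7))*(-108 + 6*√(-7)) - 9132)*(20412 + 31304) = (2*(6*(I*√7))*(-108 + 6*(I*√7)) - 9132)*51716 = (2*(6*I*√7)*(-108 + 6*I*√7) - 9132)*51716 = (12*I*√7*(-108 + 6*I*√7) - 9132)*51716 = (-9132 + 12*I*√7*(-108 + 6*I*√7))*51716 = -472270512 + 620592*I*√7*(-108 + 6*I*√7)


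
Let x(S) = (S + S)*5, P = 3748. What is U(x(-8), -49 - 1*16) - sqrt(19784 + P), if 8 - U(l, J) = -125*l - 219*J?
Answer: -24227 - 2*sqrt(5883) ≈ -24380.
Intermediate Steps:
x(S) = 10*S (x(S) = (2*S)*5 = 10*S)
U(l, J) = 8 + 125*l + 219*J (U(l, J) = 8 - (-125*l - 219*J) = 8 - (-219*J - 125*l) = 8 + (125*l + 219*J) = 8 + 125*l + 219*J)
U(x(-8), -49 - 1*16) - sqrt(19784 + P) = (8 + 125*(10*(-8)) + 219*(-49 - 1*16)) - sqrt(19784 + 3748) = (8 + 125*(-80) + 219*(-49 - 16)) - sqrt(23532) = (8 - 10000 + 219*(-65)) - 2*sqrt(5883) = (8 - 10000 - 14235) - 2*sqrt(5883) = -24227 - 2*sqrt(5883)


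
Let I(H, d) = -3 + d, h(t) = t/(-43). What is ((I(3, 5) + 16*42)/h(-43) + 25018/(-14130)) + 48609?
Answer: 348171886/7065 ≈ 49281.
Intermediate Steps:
h(t) = -t/43 (h(t) = t*(-1/43) = -t/43)
((I(3, 5) + 16*42)/h(-43) + 25018/(-14130)) + 48609 = (((-3 + 5) + 16*42)/((-1/43*(-43))) + 25018/(-14130)) + 48609 = ((2 + 672)/1 + 25018*(-1/14130)) + 48609 = (674*1 - 12509/7065) + 48609 = (674 - 12509/7065) + 48609 = 4749301/7065 + 48609 = 348171886/7065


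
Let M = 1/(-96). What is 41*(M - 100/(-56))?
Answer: 48913/672 ≈ 72.787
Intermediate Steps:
M = -1/96 ≈ -0.010417
41*(M - 100/(-56)) = 41*(-1/96 - 100/(-56)) = 41*(-1/96 - 100*(-1/56)) = 41*(-1/96 + 25/14) = 41*(1193/672) = 48913/672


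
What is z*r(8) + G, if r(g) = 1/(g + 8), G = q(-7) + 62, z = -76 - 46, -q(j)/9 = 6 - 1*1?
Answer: 75/8 ≈ 9.3750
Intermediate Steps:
q(j) = -45 (q(j) = -9*(6 - 1*1) = -9*(6 - 1) = -9*5 = -45)
z = -122
G = 17 (G = -45 + 62 = 17)
r(g) = 1/(8 + g)
z*r(8) + G = -122/(8 + 8) + 17 = -122/16 + 17 = -122*1/16 + 17 = -61/8 + 17 = 75/8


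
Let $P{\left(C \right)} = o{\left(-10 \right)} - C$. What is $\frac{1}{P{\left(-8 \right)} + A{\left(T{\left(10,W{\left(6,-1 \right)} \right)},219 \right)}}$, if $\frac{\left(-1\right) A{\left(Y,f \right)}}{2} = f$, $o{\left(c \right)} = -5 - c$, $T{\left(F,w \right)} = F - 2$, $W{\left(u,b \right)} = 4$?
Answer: $- \frac{1}{425} \approx -0.0023529$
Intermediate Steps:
$T{\left(F,w \right)} = -2 + F$ ($T{\left(F,w \right)} = F - 2 = -2 + F$)
$A{\left(Y,f \right)} = - 2 f$
$P{\left(C \right)} = 5 - C$ ($P{\left(C \right)} = \left(-5 - -10\right) - C = \left(-5 + 10\right) - C = 5 - C$)
$\frac{1}{P{\left(-8 \right)} + A{\left(T{\left(10,W{\left(6,-1 \right)} \right)},219 \right)}} = \frac{1}{\left(5 - -8\right) - 438} = \frac{1}{\left(5 + 8\right) - 438} = \frac{1}{13 - 438} = \frac{1}{-425} = - \frac{1}{425}$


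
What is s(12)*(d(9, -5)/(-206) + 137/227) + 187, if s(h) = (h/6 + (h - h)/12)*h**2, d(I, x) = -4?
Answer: 8566967/23381 ≈ 366.41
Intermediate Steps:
s(h) = h**3/6 (s(h) = (h*(1/6) + 0*(1/12))*h**2 = (h/6 + 0)*h**2 = (h/6)*h**2 = h**3/6)
s(12)*(d(9, -5)/(-206) + 137/227) + 187 = ((1/6)*12**3)*(-4/(-206) + 137/227) + 187 = ((1/6)*1728)*(-4*(-1/206) + 137*(1/227)) + 187 = 288*(2/103 + 137/227) + 187 = 288*(14565/23381) + 187 = 4194720/23381 + 187 = 8566967/23381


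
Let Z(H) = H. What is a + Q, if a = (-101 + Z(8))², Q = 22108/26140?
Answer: 56526742/6535 ≈ 8649.8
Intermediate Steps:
Q = 5527/6535 (Q = 22108*(1/26140) = 5527/6535 ≈ 0.84575)
a = 8649 (a = (-101 + 8)² = (-93)² = 8649)
a + Q = 8649 + 5527/6535 = 56526742/6535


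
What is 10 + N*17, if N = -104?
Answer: -1758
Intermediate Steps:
10 + N*17 = 10 - 104*17 = 10 - 1768 = -1758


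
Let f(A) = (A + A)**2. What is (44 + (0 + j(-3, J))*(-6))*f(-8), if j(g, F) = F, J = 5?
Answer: 3584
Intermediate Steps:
f(A) = 4*A**2 (f(A) = (2*A)**2 = 4*A**2)
(44 + (0 + j(-3, J))*(-6))*f(-8) = (44 + (0 + 5)*(-6))*(4*(-8)**2) = (44 + 5*(-6))*(4*64) = (44 - 30)*256 = 14*256 = 3584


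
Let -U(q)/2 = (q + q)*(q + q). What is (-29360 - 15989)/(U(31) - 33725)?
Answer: 45349/41413 ≈ 1.0950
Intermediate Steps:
U(q) = -8*q**2 (U(q) = -2*(q + q)*(q + q) = -2*2*q*2*q = -8*q**2)
(-29360 - 15989)/(U(31) - 33725) = (-29360 - 15989)/(-8*31**2 - 33725) = -45349/(-8*961 - 33725) = -45349/(-7688 - 33725) = -45349/(-41413) = -45349*(-1/41413) = 45349/41413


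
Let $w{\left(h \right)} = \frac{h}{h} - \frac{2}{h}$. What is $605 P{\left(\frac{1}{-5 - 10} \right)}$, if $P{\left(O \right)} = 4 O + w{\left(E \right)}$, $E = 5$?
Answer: $\frac{605}{3} \approx 201.67$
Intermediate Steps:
$w{\left(h \right)} = 1 - \frac{2}{h}$
$P{\left(O \right)} = \frac{3}{5} + 4 O$ ($P{\left(O \right)} = 4 O + \frac{-2 + 5}{5} = 4 O + \frac{1}{5} \cdot 3 = 4 O + \frac{3}{5} = \frac{3}{5} + 4 O$)
$605 P{\left(\frac{1}{-5 - 10} \right)} = 605 \left(\frac{3}{5} + \frac{4}{-5 - 10}\right) = 605 \left(\frac{3}{5} + \frac{4}{-15}\right) = 605 \left(\frac{3}{5} + 4 \left(- \frac{1}{15}\right)\right) = 605 \left(\frac{3}{5} - \frac{4}{15}\right) = 605 \cdot \frac{1}{3} = \frac{605}{3}$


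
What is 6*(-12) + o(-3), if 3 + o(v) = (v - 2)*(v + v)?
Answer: -45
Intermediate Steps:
o(v) = -3 + 2*v*(-2 + v) (o(v) = -3 + (v - 2)*(v + v) = -3 + (-2 + v)*(2*v) = -3 + 2*v*(-2 + v))
6*(-12) + o(-3) = 6*(-12) + (-3 - 4*(-3) + 2*(-3)**2) = -72 + (-3 + 12 + 2*9) = -72 + (-3 + 12 + 18) = -72 + 27 = -45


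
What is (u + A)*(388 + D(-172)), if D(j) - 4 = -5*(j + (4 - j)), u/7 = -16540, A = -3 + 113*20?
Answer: -42230556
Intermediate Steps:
A = 2257 (A = -3 + 2260 = 2257)
u = -115780 (u = 7*(-16540) = -115780)
D(j) = -16 (D(j) = 4 - 5*(j + (4 - j)) = 4 - 5*4 = 4 - 20 = -16)
(u + A)*(388 + D(-172)) = (-115780 + 2257)*(388 - 16) = -113523*372 = -42230556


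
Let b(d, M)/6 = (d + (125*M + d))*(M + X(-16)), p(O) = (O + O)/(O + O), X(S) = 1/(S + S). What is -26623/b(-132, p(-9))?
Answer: 425968/12927 ≈ 32.952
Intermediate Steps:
X(S) = 1/(2*S)
p(O) = 1 (p(O) = (2*O)/((2*O)) = (2*O)*(1/(2*O)) = 1)
b(d, M) = 6*(-1/32 + M)*(2*d + 125*M) (b(d, M) = 6*((d + (125*M + d))*(M + (½)/(-16))) = 6*((d + (d + 125*M))*(M + (½)*(-1/16))) = 6*((2*d + 125*M)*(M - 1/32)) = 6*((2*d + 125*M)*(-1/32 + M)) = 6*((-1/32 + M)*(2*d + 125*M)) = 6*(-1/32 + M)*(2*d + 125*M))
-26623/b(-132, p(-9)) = -26623/(750*1² - 375/16*1 - 3/8*(-132) + 12*1*(-132)) = -26623/(750*1 - 375/16 + 99/2 - 1584) = -26623/(750 - 375/16 + 99/2 - 1584) = -26623/(-12927/16) = -26623*(-16/12927) = 425968/12927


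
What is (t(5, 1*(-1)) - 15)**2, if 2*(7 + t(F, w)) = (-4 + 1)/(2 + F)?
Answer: 96721/196 ≈ 493.47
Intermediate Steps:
t(F, w) = -7 - 3/(2*(2 + F)) (t(F, w) = -7 + ((-4 + 1)/(2 + F))/2 = -7 + (-3/(2 + F))/2 = -7 - 3/(2*(2 + F)))
(t(5, 1*(-1)) - 15)**2 = ((-31 - 14*5)/(2*(2 + 5)) - 15)**2 = ((1/2)*(-31 - 70)/7 - 15)**2 = ((1/2)*(1/7)*(-101) - 15)**2 = (-101/14 - 15)**2 = (-311/14)**2 = 96721/196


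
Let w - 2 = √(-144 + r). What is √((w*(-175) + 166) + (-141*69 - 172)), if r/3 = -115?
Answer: √(-10085 - 175*I*√489) ≈ 18.934 - 102.19*I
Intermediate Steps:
r = -345 (r = 3*(-115) = -345)
w = 2 + I*√489 (w = 2 + √(-144 - 345) = 2 + √(-489) = 2 + I*√489 ≈ 2.0 + 22.113*I)
√((w*(-175) + 166) + (-141*69 - 172)) = √(((2 + I*√489)*(-175) + 166) + (-141*69 - 172)) = √(((-350 - 175*I*√489) + 166) + (-9729 - 172)) = √((-184 - 175*I*√489) - 9901) = √(-10085 - 175*I*√489)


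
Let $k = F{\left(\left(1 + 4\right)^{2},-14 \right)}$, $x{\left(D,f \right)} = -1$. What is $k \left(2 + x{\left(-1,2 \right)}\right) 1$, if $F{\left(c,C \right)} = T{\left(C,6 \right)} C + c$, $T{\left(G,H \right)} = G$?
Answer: $221$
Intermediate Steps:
$F{\left(c,C \right)} = c + C^{2}$ ($F{\left(c,C \right)} = C C + c = C^{2} + c = c + C^{2}$)
$k = 221$ ($k = \left(1 + 4\right)^{2} + \left(-14\right)^{2} = 5^{2} + 196 = 25 + 196 = 221$)
$k \left(2 + x{\left(-1,2 \right)}\right) 1 = 221 \left(2 - 1\right) 1 = 221 \cdot 1 \cdot 1 = 221 \cdot 1 = 221$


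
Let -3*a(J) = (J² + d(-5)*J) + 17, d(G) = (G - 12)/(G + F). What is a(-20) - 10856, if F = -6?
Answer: -362495/33 ≈ -10985.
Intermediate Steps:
d(G) = (-12 + G)/(-6 + G) (d(G) = (G - 12)/(G - 6) = (-12 + G)/(-6 + G))
a(J) = -17/3 - 17*J/33 - J²/3 (a(J) = -((J² + ((-12 - 5)/(-6 - 5))*J) + 17)/3 = -((J² + (-17/(-11))*J) + 17)/3 = -((J² + (-1/11*(-17))*J) + 17)/3 = -((J² + 17*J/11) + 17)/3 = -(17 + J² + 17*J/11)/3 = -17/3 - 17*J/33 - J²/3)
a(-20) - 10856 = (-17/3 - 17/33*(-20) - ⅓*(-20)²) - 10856 = (-17/3 + 340/33 - ⅓*400) - 10856 = (-17/3 + 340/33 - 400/3) - 10856 = -4247/33 - 10856 = -362495/33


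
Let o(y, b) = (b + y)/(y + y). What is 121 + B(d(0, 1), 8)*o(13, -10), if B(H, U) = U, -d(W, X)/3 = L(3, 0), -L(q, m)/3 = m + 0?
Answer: 1585/13 ≈ 121.92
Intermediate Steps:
L(q, m) = -3*m (L(q, m) = -3*(m + 0) = -3*m)
d(W, X) = 0 (d(W, X) = -(-9)*0 = -3*0 = 0)
o(y, b) = (b + y)/(2*y) (o(y, b) = (b + y)/((2*y)) = (b + y)*(1/(2*y)) = (b + y)/(2*y))
121 + B(d(0, 1), 8)*o(13, -10) = 121 + 8*((1/2)*(-10 + 13)/13) = 121 + 8*((1/2)*(1/13)*3) = 121 + 8*(3/26) = 121 + 12/13 = 1585/13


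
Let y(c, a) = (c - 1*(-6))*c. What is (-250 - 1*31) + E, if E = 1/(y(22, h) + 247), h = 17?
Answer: -242502/863 ≈ -281.00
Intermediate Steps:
y(c, a) = c*(6 + c) (y(c, a) = (c + 6)*c = (6 + c)*c = c*(6 + c))
E = 1/863 (E = 1/(22*(6 + 22) + 247) = 1/(22*28 + 247) = 1/(616 + 247) = 1/863 ≈ 0.0011587)
(-250 - 1*31) + E = (-250 - 1*31) + 1/863 = (-250 - 31) + 1/863 = -281 + 1/863 = -242502/863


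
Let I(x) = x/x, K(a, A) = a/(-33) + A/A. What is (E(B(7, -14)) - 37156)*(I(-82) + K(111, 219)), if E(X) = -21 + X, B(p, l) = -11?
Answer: 557820/11 ≈ 50711.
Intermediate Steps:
K(a, A) = 1 - a/33 (K(a, A) = a*(-1/33) + 1 = -a/33 + 1 = 1 - a/33)
I(x) = 1
(E(B(7, -14)) - 37156)*(I(-82) + K(111, 219)) = ((-21 - 11) - 37156)*(1 + (1 - 1/33*111)) = (-32 - 37156)*(1 + (1 - 37/11)) = -37188*(1 - 26/11) = -37188*(-15/11) = 557820/11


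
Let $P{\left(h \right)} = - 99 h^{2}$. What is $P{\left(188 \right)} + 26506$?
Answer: $-3472550$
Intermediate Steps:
$P{\left(188 \right)} + 26506 = - 99 \cdot 188^{2} + 26506 = \left(-99\right) 35344 + 26506 = -3499056 + 26506 = -3472550$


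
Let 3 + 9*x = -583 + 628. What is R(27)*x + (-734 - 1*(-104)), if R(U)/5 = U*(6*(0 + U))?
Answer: 101430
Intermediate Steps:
R(U) = 30*U**2 (R(U) = 5*(U*(6*(0 + U))) = 5*(U*(6*U)) = 5*(6*U**2) = 30*U**2)
x = 14/3 (x = -1/3 + (-583 + 628)/9 = -1/3 + (1/9)*45 = -1/3 + 5 = 14/3 ≈ 4.6667)
R(27)*x + (-734 - 1*(-104)) = (30*27**2)*(14/3) + (-734 - 1*(-104)) = (30*729)*(14/3) + (-734 + 104) = 21870*(14/3) - 630 = 102060 - 630 = 101430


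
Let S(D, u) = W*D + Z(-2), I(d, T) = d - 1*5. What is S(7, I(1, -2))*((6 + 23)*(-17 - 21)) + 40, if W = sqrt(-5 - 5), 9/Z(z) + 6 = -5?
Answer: 10358/11 - 7714*I*sqrt(10) ≈ 941.64 - 24394.0*I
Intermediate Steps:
I(d, T) = -5 + d (I(d, T) = d - 5 = -5 + d)
Z(z) = -9/11 (Z(z) = 9/(-6 - 5) = 9/(-11) = 9*(-1/11) = -9/11)
W = I*sqrt(10) (W = sqrt(-10) = I*sqrt(10) ≈ 3.1623*I)
S(D, u) = -9/11 + I*D*sqrt(10) (S(D, u) = (I*sqrt(10))*D - 9/11 = I*D*sqrt(10) - 9/11 = -9/11 + I*D*sqrt(10))
S(7, I(1, -2))*((6 + 23)*(-17 - 21)) + 40 = (-9/11 + I*7*sqrt(10))*((6 + 23)*(-17 - 21)) + 40 = (-9/11 + 7*I*sqrt(10))*(29*(-38)) + 40 = (-9/11 + 7*I*sqrt(10))*(-1102) + 40 = (9918/11 - 7714*I*sqrt(10)) + 40 = 10358/11 - 7714*I*sqrt(10)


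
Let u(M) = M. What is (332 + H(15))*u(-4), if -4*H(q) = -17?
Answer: -1345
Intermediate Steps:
H(q) = 17/4 (H(q) = -¼*(-17) = 17/4)
(332 + H(15))*u(-4) = (332 + 17/4)*(-4) = (1345/4)*(-4) = -1345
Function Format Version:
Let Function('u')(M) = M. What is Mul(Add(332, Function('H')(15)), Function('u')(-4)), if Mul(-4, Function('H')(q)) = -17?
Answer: -1345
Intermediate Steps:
Function('H')(q) = Rational(17, 4) (Function('H')(q) = Mul(Rational(-1, 4), -17) = Rational(17, 4))
Mul(Add(332, Function('H')(15)), Function('u')(-4)) = Mul(Add(332, Rational(17, 4)), -4) = Mul(Rational(1345, 4), -4) = -1345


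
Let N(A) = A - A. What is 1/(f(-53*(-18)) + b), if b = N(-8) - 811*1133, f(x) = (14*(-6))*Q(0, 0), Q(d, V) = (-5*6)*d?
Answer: -1/918863 ≈ -1.0883e-6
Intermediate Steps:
Q(d, V) = -30*d
N(A) = 0
f(x) = 0 (f(x) = (14*(-6))*(-30*0) = -84*0 = 0)
b = -918863 (b = 0 - 811*1133 = 0 - 918863 = -918863)
1/(f(-53*(-18)) + b) = 1/(0 - 918863) = 1/(-918863) = -1/918863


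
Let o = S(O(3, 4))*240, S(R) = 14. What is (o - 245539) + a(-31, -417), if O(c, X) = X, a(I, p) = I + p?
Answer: -242627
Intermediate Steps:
o = 3360 (o = 14*240 = 3360)
(o - 245539) + a(-31, -417) = (3360 - 245539) + (-31 - 417) = -242179 - 448 = -242627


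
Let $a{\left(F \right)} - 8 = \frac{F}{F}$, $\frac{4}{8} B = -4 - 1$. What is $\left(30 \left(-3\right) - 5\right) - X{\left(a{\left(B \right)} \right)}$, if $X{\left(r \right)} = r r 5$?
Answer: $-500$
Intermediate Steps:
$B = -10$ ($B = 2 \left(-4 - 1\right) = 2 \left(-5\right) = -10$)
$a{\left(F \right)} = 9$ ($a{\left(F \right)} = 8 + \frac{F}{F} = 8 + 1 = 9$)
$X{\left(r \right)} = 5 r^{2}$ ($X{\left(r \right)} = r^{2} \cdot 5 = 5 r^{2}$)
$\left(30 \left(-3\right) - 5\right) - X{\left(a{\left(B \right)} \right)} = \left(30 \left(-3\right) - 5\right) - 5 \cdot 9^{2} = \left(-90 - 5\right) - 5 \cdot 81 = -95 - 405 = -500$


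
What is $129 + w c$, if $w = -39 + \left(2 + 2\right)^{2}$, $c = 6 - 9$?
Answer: $198$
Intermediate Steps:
$c = -3$
$w = -23$ ($w = -39 + 4^{2} = -39 + 16 = -23$)
$129 + w c = 129 - -69 = 129 + 69 = 198$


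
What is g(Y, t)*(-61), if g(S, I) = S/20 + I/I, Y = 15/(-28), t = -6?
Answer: -6649/112 ≈ -59.366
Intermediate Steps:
Y = -15/28 (Y = 15*(-1/28) = -15/28 ≈ -0.53571)
g(S, I) = 1 + S/20 (g(S, I) = S*(1/20) + 1 = S/20 + 1 = 1 + S/20)
g(Y, t)*(-61) = (1 + (1/20)*(-15/28))*(-61) = (1 - 3/112)*(-61) = (109/112)*(-61) = -6649/112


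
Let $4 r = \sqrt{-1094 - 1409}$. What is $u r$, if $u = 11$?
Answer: $\frac{11 i \sqrt{2503}}{4} \approx 137.58 i$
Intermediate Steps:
$r = \frac{i \sqrt{2503}}{4}$ ($r = \frac{\sqrt{-1094 - 1409}}{4} = \frac{\sqrt{-2503}}{4} = \frac{i \sqrt{2503}}{4} \approx 12.507 i$)
$u r = 11 \frac{i \sqrt{2503}}{4} = \frac{11 i \sqrt{2503}}{4}$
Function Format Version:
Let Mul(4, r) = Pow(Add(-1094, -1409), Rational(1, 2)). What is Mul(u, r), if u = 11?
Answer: Mul(Rational(11, 4), I, Pow(2503, Rational(1, 2))) ≈ Mul(137.58, I)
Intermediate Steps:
r = Mul(Rational(1, 4), I, Pow(2503, Rational(1, 2))) (r = Mul(Rational(1, 4), Pow(Add(-1094, -1409), Rational(1, 2))) = Mul(Rational(1, 4), Pow(-2503, Rational(1, 2))) = Mul(Rational(1, 4), Mul(I, Pow(2503, Rational(1, 2)))) = Mul(Rational(1, 4), I, Pow(2503, Rational(1, 2))) ≈ Mul(12.507, I))
Mul(u, r) = Mul(11, Mul(Rational(1, 4), I, Pow(2503, Rational(1, 2)))) = Mul(Rational(11, 4), I, Pow(2503, Rational(1, 2)))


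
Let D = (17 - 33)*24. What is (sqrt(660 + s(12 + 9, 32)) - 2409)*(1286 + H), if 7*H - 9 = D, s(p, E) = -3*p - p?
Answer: -20575395/7 ≈ -2.9393e+6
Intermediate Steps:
s(p, E) = -4*p
D = -384 (D = -16*24 = -384)
H = -375/7 (H = 9/7 + (1/7)*(-384) = 9/7 - 384/7 = -375/7 ≈ -53.571)
(sqrt(660 + s(12 + 9, 32)) - 2409)*(1286 + H) = (sqrt(660 - 4*(12 + 9)) - 2409)*(1286 - 375/7) = (sqrt(660 - 4*21) - 2409)*(8627/7) = (sqrt(660 - 84) - 2409)*(8627/7) = (sqrt(576) - 2409)*(8627/7) = (24 - 2409)*(8627/7) = -2385*8627/7 = -20575395/7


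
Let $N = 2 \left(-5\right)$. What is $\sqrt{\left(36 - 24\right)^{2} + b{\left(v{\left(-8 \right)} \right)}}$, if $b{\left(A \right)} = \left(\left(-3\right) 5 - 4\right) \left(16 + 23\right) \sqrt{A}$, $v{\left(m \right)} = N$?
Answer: $\sqrt{144 - 741 i \sqrt{10}} \approx 35.296 - 33.194 i$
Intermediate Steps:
$N = -10$
$v{\left(m \right)} = -10$
$b{\left(A \right)} = - 741 \sqrt{A}$ ($b{\left(A \right)} = \left(-15 - 4\right) 39 \sqrt{A} = \left(-19\right) 39 \sqrt{A} = - 741 \sqrt{A}$)
$\sqrt{\left(36 - 24\right)^{2} + b{\left(v{\left(-8 \right)} \right)}} = \sqrt{\left(36 - 24\right)^{2} - 741 \sqrt{-10}} = \sqrt{12^{2} - 741 i \sqrt{10}} = \sqrt{144 - 741 i \sqrt{10}}$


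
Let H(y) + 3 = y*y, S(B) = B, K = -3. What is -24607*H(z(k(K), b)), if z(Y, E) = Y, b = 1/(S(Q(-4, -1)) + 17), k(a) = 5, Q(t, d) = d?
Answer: -541354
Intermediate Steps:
b = 1/16 (b = 1/(-1 + 17) = 1/16 ≈ 0.062500)
H(y) = -3 + y**2 (H(y) = -3 + y*y = -3 + y**2)
-24607*H(z(k(K), b)) = -24607/(1/(-3 + 5**2)) = -24607/(1/(-3 + 25)) = -24607/(1/22) = -24607/1/22 = -24607*22 = -541354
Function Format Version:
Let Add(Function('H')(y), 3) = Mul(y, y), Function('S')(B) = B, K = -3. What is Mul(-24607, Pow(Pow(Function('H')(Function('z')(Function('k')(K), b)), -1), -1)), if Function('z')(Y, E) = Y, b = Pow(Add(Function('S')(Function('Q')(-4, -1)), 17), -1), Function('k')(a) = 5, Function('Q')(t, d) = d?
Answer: -541354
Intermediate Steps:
b = Rational(1, 16) (b = Pow(Add(-1, 17), -1) = Pow(16, -1) = Rational(1, 16) ≈ 0.062500)
Function('H')(y) = Add(-3, Pow(y, 2)) (Function('H')(y) = Add(-3, Mul(y, y)) = Add(-3, Pow(y, 2)))
Mul(-24607, Pow(Pow(Function('H')(Function('z')(Function('k')(K), b)), -1), -1)) = Mul(-24607, Pow(Pow(Add(-3, Pow(5, 2)), -1), -1)) = Mul(-24607, Pow(Pow(Add(-3, 25), -1), -1)) = Mul(-24607, Pow(Pow(22, -1), -1)) = Mul(-24607, Pow(Rational(1, 22), -1)) = Mul(-24607, 22) = -541354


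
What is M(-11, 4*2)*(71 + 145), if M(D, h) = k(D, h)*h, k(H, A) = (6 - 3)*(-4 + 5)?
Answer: 5184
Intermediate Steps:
k(H, A) = 3 (k(H, A) = 3*1 = 3)
M(D, h) = 3*h
M(-11, 4*2)*(71 + 145) = (3*(4*2))*(71 + 145) = (3*8)*216 = 24*216 = 5184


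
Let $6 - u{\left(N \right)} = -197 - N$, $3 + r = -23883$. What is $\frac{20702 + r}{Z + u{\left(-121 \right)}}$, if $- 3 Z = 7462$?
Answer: $\frac{597}{451} \approx 1.3237$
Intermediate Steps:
$r = -23886$ ($r = -3 - 23883 = -23886$)
$u{\left(N \right)} = 203 + N$ ($u{\left(N \right)} = 6 - \left(-197 - N\right) = 6 + \left(197 + N\right) = 203 + N$)
$Z = - \frac{7462}{3}$ ($Z = \left(- \frac{1}{3}\right) 7462 = - \frac{7462}{3} \approx -2487.3$)
$\frac{20702 + r}{Z + u{\left(-121 \right)}} = \frac{20702 - 23886}{- \frac{7462}{3} + \left(203 - 121\right)} = - \frac{3184}{- \frac{7462}{3} + 82} = - \frac{3184}{- \frac{7216}{3}} = \left(-3184\right) \left(- \frac{3}{7216}\right) = \frac{597}{451}$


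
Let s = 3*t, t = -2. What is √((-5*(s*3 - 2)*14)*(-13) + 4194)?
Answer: I*√14006 ≈ 118.35*I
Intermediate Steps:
s = -6 (s = 3*(-2) = -6)
√((-5*(s*3 - 2)*14)*(-13) + 4194) = √((-5*(-6*3 - 2)*14)*(-13) + 4194) = √((-5*(-18 - 2)*14)*(-13) + 4194) = √((-5*(-20)*14)*(-13) + 4194) = √((100*14)*(-13) + 4194) = √(1400*(-13) + 4194) = √(-18200 + 4194) = √(-14006) = I*√14006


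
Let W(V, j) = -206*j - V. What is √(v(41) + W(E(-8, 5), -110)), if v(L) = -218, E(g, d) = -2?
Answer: 2*√5611 ≈ 149.81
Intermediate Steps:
W(V, j) = -V - 206*j
√(v(41) + W(E(-8, 5), -110)) = √(-218 + (-1*(-2) - 206*(-110))) = √(-218 + (2 + 22660)) = √(-218 + 22662) = √22444 = 2*√5611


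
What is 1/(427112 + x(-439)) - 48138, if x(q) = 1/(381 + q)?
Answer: -1192498364252/24772495 ≈ -48138.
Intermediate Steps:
1/(427112 + x(-439)) - 48138 = 1/(427112 + 1/(381 - 439)) - 48138 = 1/(427112 + 1/(-58)) - 48138 = 1/(427112 - 1/58) - 48138 = 1/(24772495/58) - 48138 = 58/24772495 - 48138 = -1192498364252/24772495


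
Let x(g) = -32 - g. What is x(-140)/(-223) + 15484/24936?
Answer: 189961/1390182 ≈ 0.13664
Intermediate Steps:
x(-140)/(-223) + 15484/24936 = (-32 - 1*(-140))/(-223) + 15484/24936 = (-32 + 140)*(-1/223) + 15484*(1/24936) = 108*(-1/223) + 3871/6234 = -108/223 + 3871/6234 = 189961/1390182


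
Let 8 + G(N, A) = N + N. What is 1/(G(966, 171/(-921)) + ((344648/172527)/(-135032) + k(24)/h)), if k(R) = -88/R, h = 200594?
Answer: 194715474680134/374632566844768271 ≈ 0.00051975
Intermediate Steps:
G(N, A) = -8 + 2*N (G(N, A) = -8 + (N + N) = -8 + 2*N)
1/(G(966, 171/(-921)) + ((344648/172527)/(-135032) + k(24)/h)) = 1/((-8 + 2*966) + ((344648/172527)/(-135032) - 88/24/200594)) = 1/((-8 + 1932) + ((344648*(1/172527))*(-1/135032) - 88*1/24*(1/200594))) = 1/(1924 + ((344648/172527)*(-1/135032) - 11/3*1/200594)) = 1/(1924 + (-43081/2912083233 - 11/601782)) = 1/(1924 - 6439809545/194715474680134) = 1/(374632566844768271/194715474680134) = 194715474680134/374632566844768271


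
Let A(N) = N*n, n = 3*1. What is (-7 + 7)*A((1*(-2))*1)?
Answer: 0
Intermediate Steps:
n = 3
A(N) = 3*N (A(N) = N*3 = 3*N)
(-7 + 7)*A((1*(-2))*1) = (-7 + 7)*(3*((1*(-2))*1)) = 0*(3*(-2*1)) = 0*(3*(-2)) = 0*(-6) = 0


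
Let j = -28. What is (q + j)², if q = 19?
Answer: 81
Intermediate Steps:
(q + j)² = (19 - 28)² = (-9)² = 81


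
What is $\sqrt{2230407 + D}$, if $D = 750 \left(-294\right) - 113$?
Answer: $\sqrt{2009794} \approx 1417.7$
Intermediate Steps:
$D = -220613$ ($D = -220500 - 113 = -220613$)
$\sqrt{2230407 + D} = \sqrt{2230407 - 220613} = \sqrt{2009794}$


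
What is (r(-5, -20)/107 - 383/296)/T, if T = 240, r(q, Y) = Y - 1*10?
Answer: -49861/7601280 ≈ -0.0065596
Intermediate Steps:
r(q, Y) = -10 + Y (r(q, Y) = Y - 10 = -10 + Y)
(r(-5, -20)/107 - 383/296)/T = ((-10 - 20)/107 - 383/296)/240 = (-30*1/107 - 383*1/296)*(1/240) = (-30/107 - 383/296)*(1/240) = -49861/31672*1/240 = -49861/7601280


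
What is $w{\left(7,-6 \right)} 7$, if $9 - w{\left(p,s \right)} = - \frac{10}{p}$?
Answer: $73$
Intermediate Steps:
$w{\left(p,s \right)} = 9 + \frac{10}{p}$ ($w{\left(p,s \right)} = 9 - - \frac{10}{p} = 9 + \frac{10}{p}$)
$w{\left(7,-6 \right)} 7 = \left(9 + \frac{10}{7}\right) 7 = \frac{73}{7} \cdot 7 = 73$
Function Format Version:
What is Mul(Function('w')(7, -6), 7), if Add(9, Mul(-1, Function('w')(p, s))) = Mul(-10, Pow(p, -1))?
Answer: 73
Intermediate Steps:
Function('w')(p, s) = Add(9, Mul(10, Pow(p, -1))) (Function('w')(p, s) = Add(9, Mul(-1, Mul(-10, Pow(p, -1)))) = Add(9, Mul(10, Pow(p, -1))))
Mul(Function('w')(7, -6), 7) = Mul(Add(9, Mul(10, Pow(7, -1))), 7) = Mul(Add(9, Mul(10, Rational(1, 7))), 7) = Mul(Add(9, Rational(10, 7)), 7) = Mul(Rational(73, 7), 7) = 73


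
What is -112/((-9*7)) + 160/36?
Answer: 56/9 ≈ 6.2222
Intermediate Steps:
-112/((-9*7)) + 160/36 = -112/(-63) + 160*(1/36) = -112*(-1/63) + 40/9 = 16/9 + 40/9 = 56/9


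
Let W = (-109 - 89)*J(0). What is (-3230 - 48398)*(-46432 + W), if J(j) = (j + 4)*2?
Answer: 2478970048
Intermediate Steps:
J(j) = 8 + 2*j (J(j) = (4 + j)*2 = 8 + 2*j)
W = -1584 (W = (-109 - 89)*(8 + 2*0) = -198*(8 + 0) = -198*8 = -1584)
(-3230 - 48398)*(-46432 + W) = (-3230 - 48398)*(-46432 - 1584) = -51628*(-48016) = 2478970048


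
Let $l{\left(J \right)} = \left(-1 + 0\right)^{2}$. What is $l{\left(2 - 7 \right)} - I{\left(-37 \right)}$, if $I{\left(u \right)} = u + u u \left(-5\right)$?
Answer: $6883$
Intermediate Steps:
$I{\left(u \right)} = u - 5 u^{2}$ ($I{\left(u \right)} = u + u^{2} \left(-5\right) = u - 5 u^{2}$)
$l{\left(J \right)} = 1$ ($l{\left(J \right)} = \left(-1\right)^{2} = 1$)
$l{\left(2 - 7 \right)} - I{\left(-37 \right)} = 1 - - 37 \left(1 - -185\right) = 1 - - 37 \left(1 + 185\right) = 1 - \left(-37\right) 186 = 1 - -6882 = 1 + 6882 = 6883$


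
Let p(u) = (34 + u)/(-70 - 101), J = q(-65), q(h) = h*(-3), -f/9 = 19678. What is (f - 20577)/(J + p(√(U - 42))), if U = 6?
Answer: -1126015363899/1109622757 - 202818654*I/1109622757 ≈ -1014.8 - 0.18278*I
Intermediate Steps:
f = -177102 (f = -9*19678 = -177102)
q(h) = -3*h
J = 195 (J = -3*(-65) = 195)
p(u) = -34/171 - u/171 (p(u) = (34 + u)/(-171) = (34 + u)*(-1/171) = -34/171 - u/171)
(f - 20577)/(J + p(√(U - 42))) = (-177102 - 20577)/(195 + (-34/171 - √(6 - 42)/171)) = -197679/(195 + (-34/171 - 2*I/57)) = -197679*29241*(33311/171 + 2*I/57)/1109622757 = -5780331639*(33311/171 + 2*I/57)/1109622757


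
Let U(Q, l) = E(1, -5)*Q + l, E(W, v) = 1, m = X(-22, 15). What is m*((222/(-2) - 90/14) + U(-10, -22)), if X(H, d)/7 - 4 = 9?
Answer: -13598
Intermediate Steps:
X(H, d) = 91 (X(H, d) = 28 + 7*9 = 28 + 63 = 91)
m = 91
U(Q, l) = Q + l (U(Q, l) = 1*Q + l = Q + l)
m*((222/(-2) - 90/14) + U(-10, -22)) = 91*((222/(-2) - 90/14) + (-10 - 22)) = 91*((222*(-½) - 90*1/14) - 32) = 91*((-111 - 45/7) - 32) = 91*(-822/7 - 32) = 91*(-1046/7) = -13598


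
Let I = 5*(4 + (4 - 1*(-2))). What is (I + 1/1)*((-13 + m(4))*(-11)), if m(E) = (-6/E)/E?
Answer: 60027/8 ≈ 7503.4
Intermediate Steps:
I = 50 (I = 5*(4 + (4 + 2)) = 5*(4 + 6) = 5*10 = 50)
m(E) = -6/E**2
(I + 1/1)*((-13 + m(4))*(-11)) = (50 + 1/1)*((-13 - 6/4**2)*(-11)) = (50 + 1)*((-13 - 6*1/16)*(-11)) = 51*((-13 - 3/8)*(-11)) = 51*(-107/8*(-11)) = 51*(1177/8) = 60027/8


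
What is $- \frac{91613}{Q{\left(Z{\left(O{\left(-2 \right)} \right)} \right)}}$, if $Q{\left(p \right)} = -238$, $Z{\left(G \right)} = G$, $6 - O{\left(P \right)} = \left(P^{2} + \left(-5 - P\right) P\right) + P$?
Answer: $\frac{5389}{14} \approx 384.93$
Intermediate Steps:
$O{\left(P \right)} = 6 - P - P^{2} - P \left(-5 - P\right)$ ($O{\left(P \right)} = 6 - \left(\left(P^{2} + \left(-5 - P\right) P\right) + P\right) = 6 - \left(\left(P^{2} + P \left(-5 - P\right)\right) + P\right) = 6 - \left(P + P^{2} + P \left(-5 - P\right)\right) = 6 - P - P^{2} - P \left(-5 - P\right)$)
$- \frac{91613}{Q{\left(Z{\left(O{\left(-2 \right)} \right)} \right)}} = - \frac{91613}{-238} = \left(-91613\right) \left(- \frac{1}{238}\right) = \frac{5389}{14}$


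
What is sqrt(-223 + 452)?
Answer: sqrt(229) ≈ 15.133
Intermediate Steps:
sqrt(-223 + 452) = sqrt(229)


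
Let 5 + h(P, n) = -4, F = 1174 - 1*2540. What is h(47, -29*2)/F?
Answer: 9/1366 ≈ 0.0065886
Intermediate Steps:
F = -1366 (F = 1174 - 2540 = -1366)
h(P, n) = -9 (h(P, n) = -5 - 4 = -9)
h(47, -29*2)/F = -9/(-1366) = -9*(-1/1366) = 9/1366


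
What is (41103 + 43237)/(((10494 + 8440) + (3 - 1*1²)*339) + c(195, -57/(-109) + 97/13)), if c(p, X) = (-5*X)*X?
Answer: 42336339565/9684671522 ≈ 4.3715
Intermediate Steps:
c(p, X) = -5*X²
(41103 + 43237)/(((10494 + 8440) + (3 - 1*1²)*339) + c(195, -57/(-109) + 97/13)) = (41103 + 43237)/(((10494 + 8440) + (3 - 1*1²)*339) - 5*(-57/(-109) + 97/13)²) = 84340/((18934 + (3 - 1*1)*339) - 5*(-57*(-1/109) + 97*(1/13))²) = 84340/((18934 + (3 - 1)*339) - 5*(57/109 + 97/13)²) = 84340/((18934 + 2*339) - 5*(11314/1417)²) = 84340/((18934 + 678) - 5*128006596/2007889) = 84340/(19612 - 640032980/2007889) = 84340/(38738686088/2007889) = 84340*(2007889/38738686088) = 42336339565/9684671522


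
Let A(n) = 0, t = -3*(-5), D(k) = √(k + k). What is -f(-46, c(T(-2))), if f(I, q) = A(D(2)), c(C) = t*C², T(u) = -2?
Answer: 0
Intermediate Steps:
D(k) = √2*√k (D(k) = √(2*k) = √2*√k)
t = 15
c(C) = 15*C²
f(I, q) = 0
-f(-46, c(T(-2))) = -1*0 = 0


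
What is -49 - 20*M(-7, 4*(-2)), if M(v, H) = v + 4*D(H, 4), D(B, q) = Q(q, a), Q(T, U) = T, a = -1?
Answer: -229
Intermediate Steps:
D(B, q) = q
M(v, H) = 16 + v (M(v, H) = v + 4*4 = v + 16 = 16 + v)
-49 - 20*M(-7, 4*(-2)) = -49 - 20*(16 - 7) = -49 - 20*9 = -49 - 180 = -229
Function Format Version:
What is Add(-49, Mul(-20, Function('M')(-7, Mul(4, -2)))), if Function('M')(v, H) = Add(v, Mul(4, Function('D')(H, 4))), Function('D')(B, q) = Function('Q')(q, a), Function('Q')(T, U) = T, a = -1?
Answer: -229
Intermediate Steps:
Function('D')(B, q) = q
Function('M')(v, H) = Add(16, v) (Function('M')(v, H) = Add(v, Mul(4, 4)) = Add(v, 16) = Add(16, v))
Add(-49, Mul(-20, Function('M')(-7, Mul(4, -2)))) = Add(-49, Mul(-20, Add(16, -7))) = Add(-49, Mul(-20, 9)) = Add(-49, -180) = -229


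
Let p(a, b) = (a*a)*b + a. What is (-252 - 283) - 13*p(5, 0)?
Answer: -600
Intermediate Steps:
p(a, b) = a + b*a**2 (p(a, b) = a**2*b + a = b*a**2 + a = a + b*a**2)
(-252 - 283) - 13*p(5, 0) = (-252 - 283) - 65*(1 + 5*0) = -535 - 65*(1 + 0) = -535 - 65 = -600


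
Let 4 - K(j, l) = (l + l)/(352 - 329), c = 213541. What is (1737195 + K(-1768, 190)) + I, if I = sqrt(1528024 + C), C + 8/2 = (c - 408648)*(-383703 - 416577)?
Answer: 39955197/23 + 6*sqrt(4337271055) ≈ 2.1323e+6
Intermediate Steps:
K(j, l) = 4 - 2*l/23 (K(j, l) = 4 - (l + l)/(352 - 329) = 4 - 2*l/23)
C = 156140229956 (C = -4 + (213541 - 408648)*(-383703 - 416577) = -4 - 195107*(-800280) = -4 + 156140229960 = 156140229956)
I = 6*sqrt(4337271055) (I = sqrt(1528024 + 156140229956) = sqrt(156141757980) = 6*sqrt(4337271055) ≈ 3.9515e+5)
(1737195 + K(-1768, 190)) + I = (1737195 + (4 - 2/23*190)) + 6*sqrt(4337271055) = (1737195 + (4 - 380/23)) + 6*sqrt(4337271055) = (1737195 - 288/23) + 6*sqrt(4337271055) = 39955197/23 + 6*sqrt(4337271055)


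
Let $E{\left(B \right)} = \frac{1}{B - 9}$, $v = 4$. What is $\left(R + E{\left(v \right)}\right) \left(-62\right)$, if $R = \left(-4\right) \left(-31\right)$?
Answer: $- \frac{38378}{5} \approx -7675.6$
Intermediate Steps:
$R = 124$
$E{\left(B \right)} = \frac{1}{-9 + B}$
$\left(R + E{\left(v \right)}\right) \left(-62\right) = \left(124 + \frac{1}{-9 + 4}\right) \left(-62\right) = \left(124 + \frac{1}{-5}\right) \left(-62\right) = \left(124 - \frac{1}{5}\right) \left(-62\right) = \frac{619}{5} \left(-62\right) = - \frac{38378}{5}$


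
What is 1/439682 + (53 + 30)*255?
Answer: 9305869531/439682 ≈ 21165.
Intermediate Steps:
1/439682 + (53 + 30)*255 = 1/439682 + 83*255 = 1/439682 + 21165 = 9305869531/439682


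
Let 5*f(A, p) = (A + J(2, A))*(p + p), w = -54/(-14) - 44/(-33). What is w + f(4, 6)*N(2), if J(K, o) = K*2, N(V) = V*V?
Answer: 8609/105 ≈ 81.990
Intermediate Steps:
N(V) = V**2
J(K, o) = 2*K
w = 109/21 (w = -54*(-1/14) - 44*(-1/33) = 27/7 + 4/3 = 109/21 ≈ 5.1905)
f(A, p) = 2*p*(4 + A)/5 (f(A, p) = ((A + 2*2)*(p + p))/5 = ((A + 4)*(2*p))/5 = ((4 + A)*(2*p))/5 = (2*p*(4 + A))/5 = 2*p*(4 + A)/5)
w + f(4, 6)*N(2) = 109/21 + ((2/5)*6*(4 + 4))*2**2 = 109/21 + ((2/5)*6*8)*4 = 109/21 + (96/5)*4 = 109/21 + 384/5 = 8609/105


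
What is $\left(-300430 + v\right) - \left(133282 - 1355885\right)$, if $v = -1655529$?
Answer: $-733356$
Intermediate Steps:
$\left(-300430 + v\right) - \left(133282 - 1355885\right) = \left(-300430 - 1655529\right) - \left(133282 - 1355885\right) = -1955959 - \left(133282 - 1355885\right) = -1955959 - -1222603 = -1955959 + 1222603 = -733356$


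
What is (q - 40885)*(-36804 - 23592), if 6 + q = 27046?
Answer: 836182620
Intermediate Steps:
q = 27040 (q = -6 + 27046 = 27040)
(q - 40885)*(-36804 - 23592) = (27040 - 40885)*(-36804 - 23592) = -13845*(-60396) = 836182620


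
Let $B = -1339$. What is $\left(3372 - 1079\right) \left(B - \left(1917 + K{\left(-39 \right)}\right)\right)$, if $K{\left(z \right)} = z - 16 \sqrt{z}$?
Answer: $-7376581 + 36688 i \sqrt{39} \approx -7.3766 \cdot 10^{6} + 2.2912 \cdot 10^{5} i$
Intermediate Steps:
$\left(3372 - 1079\right) \left(B - \left(1917 + K{\left(-39 \right)}\right)\right) = \left(3372 - 1079\right) \left(-1339 - \left(1878 - 16 i \sqrt{39}\right)\right) = 2293 \left(-1339 - \left(1878 - 16 i \sqrt{39}\right)\right) = 2293 \left(-3217 + 16 i \sqrt{39}\right) = -7376581 + 36688 i \sqrt{39}$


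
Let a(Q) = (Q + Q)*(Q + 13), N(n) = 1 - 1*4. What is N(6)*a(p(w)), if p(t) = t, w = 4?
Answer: -408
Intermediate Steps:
N(n) = -3 (N(n) = 1 - 4 = -3)
a(Q) = 2*Q*(13 + Q) (a(Q) = (2*Q)*(13 + Q) = 2*Q*(13 + Q))
N(6)*a(p(w)) = -6*4*(13 + 4) = -6*4*17 = -3*136 = -408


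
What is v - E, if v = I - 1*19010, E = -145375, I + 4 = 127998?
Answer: 254359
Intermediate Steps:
I = 127994 (I = -4 + 127998 = 127994)
v = 108984 (v = 127994 - 1*19010 = 127994 - 19010 = 108984)
v - E = 108984 - 1*(-145375) = 108984 + 145375 = 254359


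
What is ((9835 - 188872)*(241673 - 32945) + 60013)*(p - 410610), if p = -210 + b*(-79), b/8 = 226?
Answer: 20689961356068796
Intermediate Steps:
b = 1808 (b = 8*226 = 1808)
p = -143042 (p = -210 + 1808*(-79) = -210 - 142832 = -143042)
((9835 - 188872)*(241673 - 32945) + 60013)*(p - 410610) = ((9835 - 188872)*(241673 - 32945) + 60013)*(-143042 - 410610) = (-179037*208728 + 60013)*(-553652) = (-37370034936 + 60013)*(-553652) = -37369974923*(-553652) = 20689961356068796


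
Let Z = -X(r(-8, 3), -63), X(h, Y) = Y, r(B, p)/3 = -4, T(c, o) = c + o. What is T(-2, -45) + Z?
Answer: 16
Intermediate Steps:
r(B, p) = -12 (r(B, p) = 3*(-4) = -12)
Z = 63 (Z = -1*(-63) = 63)
T(-2, -45) + Z = (-2 - 45) + 63 = -47 + 63 = 16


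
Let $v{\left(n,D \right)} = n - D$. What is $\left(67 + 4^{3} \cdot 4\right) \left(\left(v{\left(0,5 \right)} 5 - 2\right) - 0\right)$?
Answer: $-8721$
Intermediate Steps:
$\left(67 + 4^{3} \cdot 4\right) \left(\left(v{\left(0,5 \right)} 5 - 2\right) - 0\right) = \left(67 + 4^{3} \cdot 4\right) \left(\left(\left(0 - 5\right) 5 - 2\right) - 0\right) = \left(67 + 64 \cdot 4\right) \left(\left(\left(0 - 5\right) 5 - 2\right) + \left(-7 + 7\right)\right) = \left(67 + 256\right) \left(\left(\left(-5\right) 5 - 2\right) + 0\right) = 323 \left(\left(-25 - 2\right) + 0\right) = 323 \left(-27 + 0\right) = 323 \left(-27\right) = -8721$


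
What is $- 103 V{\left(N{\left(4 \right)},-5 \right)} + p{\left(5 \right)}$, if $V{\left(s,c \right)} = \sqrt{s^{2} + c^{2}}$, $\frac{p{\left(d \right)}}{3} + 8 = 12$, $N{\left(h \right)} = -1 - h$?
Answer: $12 - 515 \sqrt{2} \approx -716.32$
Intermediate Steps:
$p{\left(d \right)} = 12$ ($p{\left(d \right)} = -24 + 3 \cdot 12 = -24 + 36 = 12$)
$V{\left(s,c \right)} = \sqrt{c^{2} + s^{2}}$
$- 103 V{\left(N{\left(4 \right)},-5 \right)} + p{\left(5 \right)} = - 103 \sqrt{\left(-5\right)^{2} + \left(-1 - 4\right)^{2}} + 12 = - 103 \sqrt{25 + \left(-1 - 4\right)^{2}} + 12 = - 103 \sqrt{25 + \left(-5\right)^{2}} + 12 = - 103 \sqrt{25 + 25} + 12 = - 103 \sqrt{50} + 12 = - 103 \cdot 5 \sqrt{2} + 12 = - 515 \sqrt{2} + 12 = 12 - 515 \sqrt{2}$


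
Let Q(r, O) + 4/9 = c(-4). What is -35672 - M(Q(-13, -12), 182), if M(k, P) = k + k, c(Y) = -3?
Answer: -320986/9 ≈ -35665.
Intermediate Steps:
Q(r, O) = -31/9 (Q(r, O) = -4/9 - 3 = -31/9)
M(k, P) = 2*k
-35672 - M(Q(-13, -12), 182) = -35672 - 2*(-31)/9 = -35672 - 1*(-62/9) = -35672 + 62/9 = -320986/9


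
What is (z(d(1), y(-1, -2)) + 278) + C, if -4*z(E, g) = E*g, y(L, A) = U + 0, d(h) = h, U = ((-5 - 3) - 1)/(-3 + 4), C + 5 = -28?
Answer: 989/4 ≈ 247.25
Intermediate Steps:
C = -33 (C = -5 - 28 = -33)
U = -9 (U = (-8 - 1)/1 = -9*1 = -9)
y(L, A) = -9 (y(L, A) = -9 + 0 = -9)
z(E, g) = -E*g/4
(z(d(1), y(-1, -2)) + 278) + C = (-1/4*1*(-9) + 278) - 33 = (9/4 + 278) - 33 = 1121/4 - 33 = 989/4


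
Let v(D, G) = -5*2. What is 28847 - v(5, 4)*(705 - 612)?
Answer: 29777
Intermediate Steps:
v(D, G) = -10
28847 - v(5, 4)*(705 - 612) = 28847 - (-10)*(705 - 612) = 28847 - (-10)*93 = 28847 - 1*(-930) = 28847 + 930 = 29777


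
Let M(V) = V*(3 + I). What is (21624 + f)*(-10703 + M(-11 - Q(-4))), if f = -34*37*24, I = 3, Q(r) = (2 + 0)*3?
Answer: 92577240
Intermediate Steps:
Q(r) = 6 (Q(r) = 2*3 = 6)
M(V) = 6*V (M(V) = V*(3 + 3) = V*6 = 6*V)
f = -30192 (f = -1258*24 = -30192)
(21624 + f)*(-10703 + M(-11 - Q(-4))) = (21624 - 30192)*(-10703 + 6*(-11 - 1*6)) = -8568*(-10703 + 6*(-11 - 6)) = -8568*(-10703 + 6*(-17)) = -8568*(-10703 - 102) = -8568*(-10805) = 92577240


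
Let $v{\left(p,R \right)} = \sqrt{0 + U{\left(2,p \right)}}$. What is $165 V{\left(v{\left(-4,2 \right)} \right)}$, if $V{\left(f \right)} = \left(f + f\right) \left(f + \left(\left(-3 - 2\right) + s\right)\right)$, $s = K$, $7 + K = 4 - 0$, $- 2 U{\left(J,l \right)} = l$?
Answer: $660 - 2640 \sqrt{2} \approx -3073.5$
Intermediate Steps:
$U{\left(J,l \right)} = - \frac{l}{2}$
$K = -3$ ($K = -7 + \left(4 - 0\right) = -7 + \left(4 + 0\right) = -7 + 4 = -3$)
$s = -3$
$v{\left(p,R \right)} = \frac{\sqrt{2} \sqrt{- p}}{2}$ ($v{\left(p,R \right)} = \sqrt{0 - \frac{p}{2}} = \sqrt{- \frac{p}{2}} = \frac{\sqrt{2} \sqrt{- p}}{2}$)
$V{\left(f \right)} = 2 f \left(-8 + f\right)$ ($V{\left(f \right)} = \left(f + f\right) \left(f - 8\right) = 2 f \left(f - 8\right) = 2 f \left(-8 + f\right)$)
$165 V{\left(v{\left(-4,2 \right)} \right)} = 165 \cdot 2 \frac{\sqrt{2} \sqrt{\left(-1\right) \left(-4\right)}}{2} \left(-8 + \frac{\sqrt{2} \sqrt{\left(-1\right) \left(-4\right)}}{2}\right) = 165 \cdot 2 \frac{\sqrt{2} \sqrt{4}}{2} \left(-8 + \frac{\sqrt{2} \sqrt{4}}{2}\right) = 165 \cdot 2 \cdot \frac{1}{2} \sqrt{2} \cdot 2 \left(-8 + \frac{1}{2} \sqrt{2} \cdot 2\right) = 165 \cdot 2 \sqrt{2} \left(-8 + \sqrt{2}\right) = 330 \sqrt{2} \left(-8 + \sqrt{2}\right)$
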